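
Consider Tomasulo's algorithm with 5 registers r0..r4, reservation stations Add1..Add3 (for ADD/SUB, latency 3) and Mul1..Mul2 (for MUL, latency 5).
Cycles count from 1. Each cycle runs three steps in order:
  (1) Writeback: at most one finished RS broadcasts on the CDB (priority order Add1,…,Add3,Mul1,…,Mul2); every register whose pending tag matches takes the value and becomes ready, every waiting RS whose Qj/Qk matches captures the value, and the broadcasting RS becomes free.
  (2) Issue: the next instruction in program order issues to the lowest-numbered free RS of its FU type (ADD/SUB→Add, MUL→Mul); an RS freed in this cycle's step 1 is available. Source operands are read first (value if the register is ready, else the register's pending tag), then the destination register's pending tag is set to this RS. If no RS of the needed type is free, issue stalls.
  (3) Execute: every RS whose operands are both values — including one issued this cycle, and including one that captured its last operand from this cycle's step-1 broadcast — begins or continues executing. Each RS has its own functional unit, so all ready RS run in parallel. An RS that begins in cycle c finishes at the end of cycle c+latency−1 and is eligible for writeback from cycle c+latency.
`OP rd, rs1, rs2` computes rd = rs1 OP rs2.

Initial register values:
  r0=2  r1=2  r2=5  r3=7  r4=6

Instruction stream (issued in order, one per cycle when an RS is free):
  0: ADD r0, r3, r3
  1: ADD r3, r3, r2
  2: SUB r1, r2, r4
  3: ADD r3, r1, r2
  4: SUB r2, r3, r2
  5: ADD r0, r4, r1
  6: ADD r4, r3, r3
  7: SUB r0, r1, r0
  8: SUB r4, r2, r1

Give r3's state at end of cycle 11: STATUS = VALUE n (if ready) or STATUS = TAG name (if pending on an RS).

  c1: issue ADD r0<-Add1  regs: r0:Add1,r1:2,r2:5,r3:7,r4:6
  c2: issue ADD r3<-Add2  regs: r0:Add1,r1:2,r2:5,r3:Add2,r4:6
  c3: issue SUB r1<-Add3  regs: r0:Add1,r1:Add3,r2:5,r3:Add2,r4:6
  c4: CDB Add1=14; issue ADD r3<-Add1  regs: r0:14,r1:Add3,r2:5,r3:Add1,r4:6
  c5: CDB Add2=12; issue SUB r2<-Add2  regs: r0:14,r1:Add3,r2:Add2,r3:Add1,r4:6
  c6: CDB Add3=-1; issue ADD r0<-Add3  regs: r0:Add3,r1:-1,r2:Add2,r3:Add1,r4:6
  c7: stall  regs: r0:Add3,r1:-1,r2:Add2,r3:Add1,r4:6
  c8: stall  regs: r0:Add3,r1:-1,r2:Add2,r3:Add1,r4:6
  c9: CDB Add1=4; issue ADD r4<-Add1  regs: r0:Add3,r1:-1,r2:Add2,r3:4,r4:Add1
  c10: CDB Add3=5; issue SUB r0<-Add3  regs: r0:Add3,r1:-1,r2:Add2,r3:4,r4:Add1
  c11: stall  regs: r0:Add3,r1:-1,r2:Add2,r3:4,r4:Add1

STATUS = VALUE 4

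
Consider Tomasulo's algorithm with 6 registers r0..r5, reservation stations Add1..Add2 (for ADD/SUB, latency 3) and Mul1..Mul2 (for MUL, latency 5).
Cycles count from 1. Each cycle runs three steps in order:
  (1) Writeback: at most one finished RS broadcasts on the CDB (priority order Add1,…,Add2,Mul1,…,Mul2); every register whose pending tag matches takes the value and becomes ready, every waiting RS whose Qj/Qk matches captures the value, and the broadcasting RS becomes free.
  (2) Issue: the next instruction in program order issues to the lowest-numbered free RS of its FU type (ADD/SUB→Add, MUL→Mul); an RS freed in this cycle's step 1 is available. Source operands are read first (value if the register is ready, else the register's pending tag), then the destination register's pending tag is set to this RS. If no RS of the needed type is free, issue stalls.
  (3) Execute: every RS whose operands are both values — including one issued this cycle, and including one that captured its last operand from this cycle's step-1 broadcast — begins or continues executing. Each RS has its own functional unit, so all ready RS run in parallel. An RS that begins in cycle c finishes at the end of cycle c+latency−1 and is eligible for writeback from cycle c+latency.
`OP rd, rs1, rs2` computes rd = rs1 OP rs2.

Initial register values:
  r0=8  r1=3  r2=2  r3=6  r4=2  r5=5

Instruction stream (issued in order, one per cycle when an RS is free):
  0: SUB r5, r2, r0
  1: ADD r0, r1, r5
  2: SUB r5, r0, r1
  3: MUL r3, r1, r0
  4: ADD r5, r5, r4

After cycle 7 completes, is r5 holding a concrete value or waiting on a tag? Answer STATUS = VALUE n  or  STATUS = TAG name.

STATUS = TAG Add2

cycle 1: issue SUB r5<-Add1 // r0:8,r1:3,r2:2,r3:6,r4:2,r5:Add1
cycle 2: issue ADD r0<-Add2 // r0:Add2,r1:3,r2:2,r3:6,r4:2,r5:Add1
cycle 3: stall // r0:Add2,r1:3,r2:2,r3:6,r4:2,r5:Add1
cycle 4: CDB Add1=-6; issue SUB r5<-Add1 // r0:Add2,r1:3,r2:2,r3:6,r4:2,r5:Add1
cycle 5: issue MUL r3<-Mul1 // r0:Add2,r1:3,r2:2,r3:Mul1,r4:2,r5:Add1
cycle 6: stall // r0:Add2,r1:3,r2:2,r3:Mul1,r4:2,r5:Add1
cycle 7: CDB Add2=-3; issue ADD r5<-Add2 // r0:-3,r1:3,r2:2,r3:Mul1,r4:2,r5:Add2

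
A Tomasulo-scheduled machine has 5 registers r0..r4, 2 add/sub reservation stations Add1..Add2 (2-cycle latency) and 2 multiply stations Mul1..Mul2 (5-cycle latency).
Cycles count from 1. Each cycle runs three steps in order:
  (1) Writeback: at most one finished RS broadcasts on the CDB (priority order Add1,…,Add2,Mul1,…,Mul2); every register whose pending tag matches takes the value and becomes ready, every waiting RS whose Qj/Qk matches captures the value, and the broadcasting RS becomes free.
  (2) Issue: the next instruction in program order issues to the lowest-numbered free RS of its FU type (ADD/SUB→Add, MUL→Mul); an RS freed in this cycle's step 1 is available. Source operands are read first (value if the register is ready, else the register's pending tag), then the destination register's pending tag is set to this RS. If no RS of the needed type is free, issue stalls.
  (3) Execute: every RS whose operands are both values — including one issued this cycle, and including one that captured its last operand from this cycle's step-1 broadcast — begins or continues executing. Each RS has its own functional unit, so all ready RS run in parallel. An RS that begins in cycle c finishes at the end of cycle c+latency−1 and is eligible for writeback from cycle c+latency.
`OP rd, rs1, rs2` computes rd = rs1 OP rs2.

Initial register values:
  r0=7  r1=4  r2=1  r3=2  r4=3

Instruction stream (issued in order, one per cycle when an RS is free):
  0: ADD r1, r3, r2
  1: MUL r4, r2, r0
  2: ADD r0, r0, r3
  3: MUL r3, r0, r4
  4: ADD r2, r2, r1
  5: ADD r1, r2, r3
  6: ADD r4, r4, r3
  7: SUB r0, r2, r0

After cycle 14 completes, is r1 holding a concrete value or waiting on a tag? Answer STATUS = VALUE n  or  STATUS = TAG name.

STATUS = TAG Add2

  c1: issue ADD r1<-Add1  regs: r0:7,r1:Add1,r2:1,r3:2,r4:3
  c2: issue MUL r4<-Mul1  regs: r0:7,r1:Add1,r2:1,r3:2,r4:Mul1
  c3: CDB Add1=3; issue ADD r0<-Add1  regs: r0:Add1,r1:3,r2:1,r3:2,r4:Mul1
  c4: issue MUL r3<-Mul2  regs: r0:Add1,r1:3,r2:1,r3:Mul2,r4:Mul1
  c5: CDB Add1=9; issue ADD r2<-Add1  regs: r0:9,r1:3,r2:Add1,r3:Mul2,r4:Mul1
  c6: issue ADD r1<-Add2  regs: r0:9,r1:Add2,r2:Add1,r3:Mul2,r4:Mul1
  c7: CDB Add1=4; issue ADD r4<-Add1  regs: r0:9,r1:Add2,r2:4,r3:Mul2,r4:Add1
  c8: CDB Mul1=7; stall  regs: r0:9,r1:Add2,r2:4,r3:Mul2,r4:Add1
  c9: stall  regs: r0:9,r1:Add2,r2:4,r3:Mul2,r4:Add1
  c10: stall  regs: r0:9,r1:Add2,r2:4,r3:Mul2,r4:Add1
  c11: stall  regs: r0:9,r1:Add2,r2:4,r3:Mul2,r4:Add1
  c12: stall  regs: r0:9,r1:Add2,r2:4,r3:Mul2,r4:Add1
  c13: CDB Mul2=63; stall  regs: r0:9,r1:Add2,r2:4,r3:63,r4:Add1
  c14: stall  regs: r0:9,r1:Add2,r2:4,r3:63,r4:Add1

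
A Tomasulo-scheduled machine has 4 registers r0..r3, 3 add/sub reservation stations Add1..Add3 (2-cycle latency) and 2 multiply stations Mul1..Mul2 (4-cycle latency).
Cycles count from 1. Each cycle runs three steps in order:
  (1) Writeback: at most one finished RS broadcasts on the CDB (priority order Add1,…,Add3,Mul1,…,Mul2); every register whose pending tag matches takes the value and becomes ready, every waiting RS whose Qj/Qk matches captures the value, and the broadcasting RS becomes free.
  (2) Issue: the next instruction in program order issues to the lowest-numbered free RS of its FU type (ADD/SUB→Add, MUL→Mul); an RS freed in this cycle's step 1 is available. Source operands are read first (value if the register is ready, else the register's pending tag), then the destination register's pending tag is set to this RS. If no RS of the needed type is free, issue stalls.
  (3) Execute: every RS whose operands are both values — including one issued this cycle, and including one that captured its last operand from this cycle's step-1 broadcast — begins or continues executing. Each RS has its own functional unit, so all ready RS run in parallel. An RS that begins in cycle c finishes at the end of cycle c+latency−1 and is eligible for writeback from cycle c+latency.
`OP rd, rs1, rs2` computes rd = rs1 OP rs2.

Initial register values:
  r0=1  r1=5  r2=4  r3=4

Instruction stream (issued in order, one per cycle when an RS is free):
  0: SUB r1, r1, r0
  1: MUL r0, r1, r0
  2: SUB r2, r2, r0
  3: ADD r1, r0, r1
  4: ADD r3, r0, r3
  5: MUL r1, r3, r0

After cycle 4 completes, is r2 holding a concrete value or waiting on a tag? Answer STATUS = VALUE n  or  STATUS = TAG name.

cycle 1: issue SUB r1<-Add1 // r0:1,r1:Add1,r2:4,r3:4
cycle 2: issue MUL r0<-Mul1 // r0:Mul1,r1:Add1,r2:4,r3:4
cycle 3: CDB Add1=4; issue SUB r2<-Add1 // r0:Mul1,r1:4,r2:Add1,r3:4
cycle 4: issue ADD r1<-Add2 // r0:Mul1,r1:Add2,r2:Add1,r3:4

STATUS = TAG Add1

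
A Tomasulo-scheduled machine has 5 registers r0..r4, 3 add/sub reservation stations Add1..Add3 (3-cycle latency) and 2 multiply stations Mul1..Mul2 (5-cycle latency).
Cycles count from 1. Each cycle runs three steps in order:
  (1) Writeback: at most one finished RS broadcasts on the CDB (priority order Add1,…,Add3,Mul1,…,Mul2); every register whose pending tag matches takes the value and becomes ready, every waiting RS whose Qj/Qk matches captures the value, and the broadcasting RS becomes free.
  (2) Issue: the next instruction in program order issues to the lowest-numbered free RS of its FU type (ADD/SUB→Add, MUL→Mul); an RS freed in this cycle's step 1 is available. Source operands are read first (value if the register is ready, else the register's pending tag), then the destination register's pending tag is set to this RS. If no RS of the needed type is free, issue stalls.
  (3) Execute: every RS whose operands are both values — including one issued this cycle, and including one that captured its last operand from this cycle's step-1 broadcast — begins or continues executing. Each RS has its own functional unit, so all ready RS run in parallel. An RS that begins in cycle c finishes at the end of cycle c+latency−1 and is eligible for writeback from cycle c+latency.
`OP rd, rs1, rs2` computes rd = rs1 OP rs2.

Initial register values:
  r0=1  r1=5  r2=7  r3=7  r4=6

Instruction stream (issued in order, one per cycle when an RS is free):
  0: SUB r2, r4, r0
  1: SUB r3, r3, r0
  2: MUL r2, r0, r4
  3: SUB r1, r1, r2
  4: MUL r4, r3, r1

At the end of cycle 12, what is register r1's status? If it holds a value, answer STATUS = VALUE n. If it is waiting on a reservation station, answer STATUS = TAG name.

STATUS = VALUE -1

cycle 1: issue SUB r2<-Add1 // r0:1,r1:5,r2:Add1,r3:7,r4:6
cycle 2: issue SUB r3<-Add2 // r0:1,r1:5,r2:Add1,r3:Add2,r4:6
cycle 3: issue MUL r2<-Mul1 // r0:1,r1:5,r2:Mul1,r3:Add2,r4:6
cycle 4: CDB Add1=5; issue SUB r1<-Add1 // r0:1,r1:Add1,r2:Mul1,r3:Add2,r4:6
cycle 5: CDB Add2=6; issue MUL r4<-Mul2 // r0:1,r1:Add1,r2:Mul1,r3:6,r4:Mul2
cycle 6: - // r0:1,r1:Add1,r2:Mul1,r3:6,r4:Mul2
cycle 7: - // r0:1,r1:Add1,r2:Mul1,r3:6,r4:Mul2
cycle 8: CDB Mul1=6 // r0:1,r1:Add1,r2:6,r3:6,r4:Mul2
cycle 9: - // r0:1,r1:Add1,r2:6,r3:6,r4:Mul2
cycle 10: - // r0:1,r1:Add1,r2:6,r3:6,r4:Mul2
cycle 11: CDB Add1=-1 // r0:1,r1:-1,r2:6,r3:6,r4:Mul2
cycle 12: - // r0:1,r1:-1,r2:6,r3:6,r4:Mul2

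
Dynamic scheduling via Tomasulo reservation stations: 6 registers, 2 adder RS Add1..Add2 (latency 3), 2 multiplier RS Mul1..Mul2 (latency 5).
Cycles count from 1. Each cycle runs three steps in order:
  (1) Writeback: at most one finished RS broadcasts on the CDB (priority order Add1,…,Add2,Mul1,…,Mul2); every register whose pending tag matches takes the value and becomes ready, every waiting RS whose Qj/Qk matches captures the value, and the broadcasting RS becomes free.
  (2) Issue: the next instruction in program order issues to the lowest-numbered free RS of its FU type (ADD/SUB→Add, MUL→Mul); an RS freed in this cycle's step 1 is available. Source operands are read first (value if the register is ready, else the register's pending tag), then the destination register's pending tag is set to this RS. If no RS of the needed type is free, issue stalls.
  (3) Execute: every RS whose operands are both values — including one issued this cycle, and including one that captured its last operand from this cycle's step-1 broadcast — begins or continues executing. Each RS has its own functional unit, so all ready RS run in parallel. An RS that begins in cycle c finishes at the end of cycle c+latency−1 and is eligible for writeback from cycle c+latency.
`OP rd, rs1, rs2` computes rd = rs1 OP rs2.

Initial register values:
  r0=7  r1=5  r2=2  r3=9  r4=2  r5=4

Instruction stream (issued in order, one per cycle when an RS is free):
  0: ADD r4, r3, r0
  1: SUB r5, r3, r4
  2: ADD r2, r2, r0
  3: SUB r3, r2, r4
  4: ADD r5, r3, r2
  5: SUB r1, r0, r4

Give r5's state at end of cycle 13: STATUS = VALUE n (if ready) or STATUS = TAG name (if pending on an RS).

STATUS = TAG Add2

c1: issue ADD r4<-Add1 | r0:7,r1:5,r2:2,r3:9,r4:Add1,r5:4
c2: issue SUB r5<-Add2 | r0:7,r1:5,r2:2,r3:9,r4:Add1,r5:Add2
c3: stall | r0:7,r1:5,r2:2,r3:9,r4:Add1,r5:Add2
c4: CDB Add1=16; issue ADD r2<-Add1 | r0:7,r1:5,r2:Add1,r3:9,r4:16,r5:Add2
c5: stall | r0:7,r1:5,r2:Add1,r3:9,r4:16,r5:Add2
c6: stall | r0:7,r1:5,r2:Add1,r3:9,r4:16,r5:Add2
c7: CDB Add1=9; issue SUB r3<-Add1 | r0:7,r1:5,r2:9,r3:Add1,r4:16,r5:Add2
c8: CDB Add2=-7; issue ADD r5<-Add2 | r0:7,r1:5,r2:9,r3:Add1,r4:16,r5:Add2
c9: stall | r0:7,r1:5,r2:9,r3:Add1,r4:16,r5:Add2
c10: CDB Add1=-7; issue SUB r1<-Add1 | r0:7,r1:Add1,r2:9,r3:-7,r4:16,r5:Add2
c11: - | r0:7,r1:Add1,r2:9,r3:-7,r4:16,r5:Add2
c12: - | r0:7,r1:Add1,r2:9,r3:-7,r4:16,r5:Add2
c13: CDB Add1=-9 | r0:7,r1:-9,r2:9,r3:-7,r4:16,r5:Add2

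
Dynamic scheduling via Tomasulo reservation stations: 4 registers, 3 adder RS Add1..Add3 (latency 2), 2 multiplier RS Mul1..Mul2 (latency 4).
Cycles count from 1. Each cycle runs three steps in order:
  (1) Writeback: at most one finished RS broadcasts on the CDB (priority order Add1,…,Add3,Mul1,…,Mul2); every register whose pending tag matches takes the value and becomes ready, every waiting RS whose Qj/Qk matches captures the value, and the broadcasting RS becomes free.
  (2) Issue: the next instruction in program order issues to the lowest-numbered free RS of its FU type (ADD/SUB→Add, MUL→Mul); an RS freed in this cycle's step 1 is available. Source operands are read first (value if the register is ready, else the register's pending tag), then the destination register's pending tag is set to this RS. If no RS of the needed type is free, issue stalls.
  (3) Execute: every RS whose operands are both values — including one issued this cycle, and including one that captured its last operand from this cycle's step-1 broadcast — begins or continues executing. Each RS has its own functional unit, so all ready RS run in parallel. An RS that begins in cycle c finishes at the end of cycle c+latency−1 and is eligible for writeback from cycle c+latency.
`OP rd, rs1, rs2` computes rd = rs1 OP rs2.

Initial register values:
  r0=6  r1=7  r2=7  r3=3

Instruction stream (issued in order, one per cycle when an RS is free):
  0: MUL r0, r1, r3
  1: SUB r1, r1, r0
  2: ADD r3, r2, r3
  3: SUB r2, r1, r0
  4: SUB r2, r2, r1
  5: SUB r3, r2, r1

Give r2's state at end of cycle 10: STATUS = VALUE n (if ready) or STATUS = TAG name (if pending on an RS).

STATUS = TAG Add2

  c1: issue MUL r0<-Mul1  regs: r0:Mul1,r1:7,r2:7,r3:3
  c2: issue SUB r1<-Add1  regs: r0:Mul1,r1:Add1,r2:7,r3:3
  c3: issue ADD r3<-Add2  regs: r0:Mul1,r1:Add1,r2:7,r3:Add2
  c4: issue SUB r2<-Add3  regs: r0:Mul1,r1:Add1,r2:Add3,r3:Add2
  c5: CDB Add2=10; issue SUB r2<-Add2  regs: r0:Mul1,r1:Add1,r2:Add2,r3:10
  c6: CDB Mul1=21; stall  regs: r0:21,r1:Add1,r2:Add2,r3:10
  c7: stall  regs: r0:21,r1:Add1,r2:Add2,r3:10
  c8: CDB Add1=-14; issue SUB r3<-Add1  regs: r0:21,r1:-14,r2:Add2,r3:Add1
  c9: -  regs: r0:21,r1:-14,r2:Add2,r3:Add1
  c10: CDB Add3=-35  regs: r0:21,r1:-14,r2:Add2,r3:Add1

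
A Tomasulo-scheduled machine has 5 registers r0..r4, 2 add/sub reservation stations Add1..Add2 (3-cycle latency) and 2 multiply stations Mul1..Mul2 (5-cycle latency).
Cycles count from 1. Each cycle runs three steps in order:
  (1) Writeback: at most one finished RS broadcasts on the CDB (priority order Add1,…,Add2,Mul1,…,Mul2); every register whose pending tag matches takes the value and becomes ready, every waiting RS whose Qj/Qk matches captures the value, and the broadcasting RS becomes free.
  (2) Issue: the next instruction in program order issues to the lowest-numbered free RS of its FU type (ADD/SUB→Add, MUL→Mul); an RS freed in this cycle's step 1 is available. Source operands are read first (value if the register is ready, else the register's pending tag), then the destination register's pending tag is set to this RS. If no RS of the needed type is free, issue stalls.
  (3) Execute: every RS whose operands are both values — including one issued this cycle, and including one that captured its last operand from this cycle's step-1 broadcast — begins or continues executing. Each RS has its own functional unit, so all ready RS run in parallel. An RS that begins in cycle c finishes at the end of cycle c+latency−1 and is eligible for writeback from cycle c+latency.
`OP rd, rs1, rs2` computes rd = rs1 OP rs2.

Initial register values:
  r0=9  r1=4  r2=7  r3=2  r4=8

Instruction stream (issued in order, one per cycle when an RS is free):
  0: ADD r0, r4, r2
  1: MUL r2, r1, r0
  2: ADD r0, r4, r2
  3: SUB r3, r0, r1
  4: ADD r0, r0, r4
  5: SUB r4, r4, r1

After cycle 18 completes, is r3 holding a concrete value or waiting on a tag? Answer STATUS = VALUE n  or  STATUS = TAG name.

  c1: issue ADD r0<-Add1  regs: r0:Add1,r1:4,r2:7,r3:2,r4:8
  c2: issue MUL r2<-Mul1  regs: r0:Add1,r1:4,r2:Mul1,r3:2,r4:8
  c3: issue ADD r0<-Add2  regs: r0:Add2,r1:4,r2:Mul1,r3:2,r4:8
  c4: CDB Add1=15; issue SUB r3<-Add1  regs: r0:Add2,r1:4,r2:Mul1,r3:Add1,r4:8
  c5: stall  regs: r0:Add2,r1:4,r2:Mul1,r3:Add1,r4:8
  c6: stall  regs: r0:Add2,r1:4,r2:Mul1,r3:Add1,r4:8
  c7: stall  regs: r0:Add2,r1:4,r2:Mul1,r3:Add1,r4:8
  c8: stall  regs: r0:Add2,r1:4,r2:Mul1,r3:Add1,r4:8
  c9: CDB Mul1=60; stall  regs: r0:Add2,r1:4,r2:60,r3:Add1,r4:8
  c10: stall  regs: r0:Add2,r1:4,r2:60,r3:Add1,r4:8
  c11: stall  regs: r0:Add2,r1:4,r2:60,r3:Add1,r4:8
  c12: CDB Add2=68; issue ADD r0<-Add2  regs: r0:Add2,r1:4,r2:60,r3:Add1,r4:8
  c13: stall  regs: r0:Add2,r1:4,r2:60,r3:Add1,r4:8
  c14: stall  regs: r0:Add2,r1:4,r2:60,r3:Add1,r4:8
  c15: CDB Add1=64; issue SUB r4<-Add1  regs: r0:Add2,r1:4,r2:60,r3:64,r4:Add1
  c16: CDB Add2=76  regs: r0:76,r1:4,r2:60,r3:64,r4:Add1
  c17: -  regs: r0:76,r1:4,r2:60,r3:64,r4:Add1
  c18: CDB Add1=4  regs: r0:76,r1:4,r2:60,r3:64,r4:4

STATUS = VALUE 64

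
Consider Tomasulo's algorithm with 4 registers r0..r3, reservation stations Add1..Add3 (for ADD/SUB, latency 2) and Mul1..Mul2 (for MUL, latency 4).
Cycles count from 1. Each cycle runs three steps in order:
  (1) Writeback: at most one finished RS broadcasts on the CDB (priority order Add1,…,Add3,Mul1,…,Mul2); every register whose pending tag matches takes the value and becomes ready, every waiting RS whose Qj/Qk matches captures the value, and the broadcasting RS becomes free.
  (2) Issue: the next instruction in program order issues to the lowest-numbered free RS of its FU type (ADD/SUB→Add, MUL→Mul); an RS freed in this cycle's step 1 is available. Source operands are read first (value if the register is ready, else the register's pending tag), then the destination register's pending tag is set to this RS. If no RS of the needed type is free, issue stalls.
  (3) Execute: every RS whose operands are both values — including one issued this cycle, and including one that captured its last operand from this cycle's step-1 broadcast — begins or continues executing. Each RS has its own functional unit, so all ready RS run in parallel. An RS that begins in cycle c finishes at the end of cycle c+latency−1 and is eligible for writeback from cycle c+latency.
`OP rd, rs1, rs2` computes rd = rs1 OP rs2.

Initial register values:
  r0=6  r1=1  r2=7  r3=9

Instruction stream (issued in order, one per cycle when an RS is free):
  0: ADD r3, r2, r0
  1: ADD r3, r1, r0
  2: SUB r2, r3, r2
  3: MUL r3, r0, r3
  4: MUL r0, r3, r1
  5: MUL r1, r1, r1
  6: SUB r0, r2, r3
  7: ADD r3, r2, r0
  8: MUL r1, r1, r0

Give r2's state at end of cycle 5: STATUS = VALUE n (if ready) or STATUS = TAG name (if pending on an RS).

STATUS = TAG Add1

c1: issue ADD r3<-Add1 | r0:6,r1:1,r2:7,r3:Add1
c2: issue ADD r3<-Add2 | r0:6,r1:1,r2:7,r3:Add2
c3: CDB Add1=13; issue SUB r2<-Add1 | r0:6,r1:1,r2:Add1,r3:Add2
c4: CDB Add2=7; issue MUL r3<-Mul1 | r0:6,r1:1,r2:Add1,r3:Mul1
c5: issue MUL r0<-Mul2 | r0:Mul2,r1:1,r2:Add1,r3:Mul1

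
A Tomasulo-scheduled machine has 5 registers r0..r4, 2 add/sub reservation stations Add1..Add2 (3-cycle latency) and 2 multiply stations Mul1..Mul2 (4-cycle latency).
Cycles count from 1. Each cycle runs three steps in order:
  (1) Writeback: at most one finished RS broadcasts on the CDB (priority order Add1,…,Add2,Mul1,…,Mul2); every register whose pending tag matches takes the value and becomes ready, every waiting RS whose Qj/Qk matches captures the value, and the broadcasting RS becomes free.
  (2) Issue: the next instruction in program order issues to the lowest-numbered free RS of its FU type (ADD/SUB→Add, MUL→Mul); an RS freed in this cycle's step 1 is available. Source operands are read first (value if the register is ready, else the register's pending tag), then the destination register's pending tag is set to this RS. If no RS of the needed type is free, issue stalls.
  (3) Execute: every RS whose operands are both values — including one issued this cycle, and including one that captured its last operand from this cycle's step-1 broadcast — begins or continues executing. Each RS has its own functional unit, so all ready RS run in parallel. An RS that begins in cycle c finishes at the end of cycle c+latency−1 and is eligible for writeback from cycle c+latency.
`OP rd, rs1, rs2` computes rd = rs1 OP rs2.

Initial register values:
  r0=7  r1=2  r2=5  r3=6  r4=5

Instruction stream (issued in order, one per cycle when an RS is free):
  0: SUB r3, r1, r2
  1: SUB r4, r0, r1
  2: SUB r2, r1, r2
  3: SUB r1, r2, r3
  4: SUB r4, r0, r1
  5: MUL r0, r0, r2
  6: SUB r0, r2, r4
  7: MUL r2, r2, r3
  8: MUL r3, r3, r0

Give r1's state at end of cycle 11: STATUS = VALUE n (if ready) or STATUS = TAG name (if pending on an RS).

cycle 1: issue SUB r3<-Add1 // r0:7,r1:2,r2:5,r3:Add1,r4:5
cycle 2: issue SUB r4<-Add2 // r0:7,r1:2,r2:5,r3:Add1,r4:Add2
cycle 3: stall // r0:7,r1:2,r2:5,r3:Add1,r4:Add2
cycle 4: CDB Add1=-3; issue SUB r2<-Add1 // r0:7,r1:2,r2:Add1,r3:-3,r4:Add2
cycle 5: CDB Add2=5; issue SUB r1<-Add2 // r0:7,r1:Add2,r2:Add1,r3:-3,r4:5
cycle 6: stall // r0:7,r1:Add2,r2:Add1,r3:-3,r4:5
cycle 7: CDB Add1=-3; issue SUB r4<-Add1 // r0:7,r1:Add2,r2:-3,r3:-3,r4:Add1
cycle 8: issue MUL r0<-Mul1 // r0:Mul1,r1:Add2,r2:-3,r3:-3,r4:Add1
cycle 9: stall // r0:Mul1,r1:Add2,r2:-3,r3:-3,r4:Add1
cycle 10: CDB Add2=0; issue SUB r0<-Add2 // r0:Add2,r1:0,r2:-3,r3:-3,r4:Add1
cycle 11: issue MUL r2<-Mul2 // r0:Add2,r1:0,r2:Mul2,r3:-3,r4:Add1

STATUS = VALUE 0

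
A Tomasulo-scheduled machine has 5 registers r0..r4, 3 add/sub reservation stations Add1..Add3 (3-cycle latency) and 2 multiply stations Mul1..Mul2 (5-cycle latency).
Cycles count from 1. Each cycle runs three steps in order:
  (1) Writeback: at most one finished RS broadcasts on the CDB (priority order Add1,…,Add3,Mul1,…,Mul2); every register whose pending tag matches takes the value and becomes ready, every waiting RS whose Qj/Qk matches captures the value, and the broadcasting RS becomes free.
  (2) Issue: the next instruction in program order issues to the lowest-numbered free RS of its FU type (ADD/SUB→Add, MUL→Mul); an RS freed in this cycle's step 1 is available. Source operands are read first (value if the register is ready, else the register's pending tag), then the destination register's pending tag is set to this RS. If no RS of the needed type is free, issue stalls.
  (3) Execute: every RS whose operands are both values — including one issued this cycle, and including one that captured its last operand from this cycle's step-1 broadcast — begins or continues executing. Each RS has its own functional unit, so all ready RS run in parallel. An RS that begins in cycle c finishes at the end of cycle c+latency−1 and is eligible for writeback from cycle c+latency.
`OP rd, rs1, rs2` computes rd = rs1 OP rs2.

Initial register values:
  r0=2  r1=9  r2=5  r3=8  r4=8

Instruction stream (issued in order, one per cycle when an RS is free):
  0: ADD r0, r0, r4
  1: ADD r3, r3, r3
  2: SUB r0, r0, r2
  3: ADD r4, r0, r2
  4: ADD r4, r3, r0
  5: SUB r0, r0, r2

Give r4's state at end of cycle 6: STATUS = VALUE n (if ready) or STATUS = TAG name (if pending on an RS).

  c1: issue ADD r0<-Add1  regs: r0:Add1,r1:9,r2:5,r3:8,r4:8
  c2: issue ADD r3<-Add2  regs: r0:Add1,r1:9,r2:5,r3:Add2,r4:8
  c3: issue SUB r0<-Add3  regs: r0:Add3,r1:9,r2:5,r3:Add2,r4:8
  c4: CDB Add1=10; issue ADD r4<-Add1  regs: r0:Add3,r1:9,r2:5,r3:Add2,r4:Add1
  c5: CDB Add2=16; issue ADD r4<-Add2  regs: r0:Add3,r1:9,r2:5,r3:16,r4:Add2
  c6: stall  regs: r0:Add3,r1:9,r2:5,r3:16,r4:Add2

STATUS = TAG Add2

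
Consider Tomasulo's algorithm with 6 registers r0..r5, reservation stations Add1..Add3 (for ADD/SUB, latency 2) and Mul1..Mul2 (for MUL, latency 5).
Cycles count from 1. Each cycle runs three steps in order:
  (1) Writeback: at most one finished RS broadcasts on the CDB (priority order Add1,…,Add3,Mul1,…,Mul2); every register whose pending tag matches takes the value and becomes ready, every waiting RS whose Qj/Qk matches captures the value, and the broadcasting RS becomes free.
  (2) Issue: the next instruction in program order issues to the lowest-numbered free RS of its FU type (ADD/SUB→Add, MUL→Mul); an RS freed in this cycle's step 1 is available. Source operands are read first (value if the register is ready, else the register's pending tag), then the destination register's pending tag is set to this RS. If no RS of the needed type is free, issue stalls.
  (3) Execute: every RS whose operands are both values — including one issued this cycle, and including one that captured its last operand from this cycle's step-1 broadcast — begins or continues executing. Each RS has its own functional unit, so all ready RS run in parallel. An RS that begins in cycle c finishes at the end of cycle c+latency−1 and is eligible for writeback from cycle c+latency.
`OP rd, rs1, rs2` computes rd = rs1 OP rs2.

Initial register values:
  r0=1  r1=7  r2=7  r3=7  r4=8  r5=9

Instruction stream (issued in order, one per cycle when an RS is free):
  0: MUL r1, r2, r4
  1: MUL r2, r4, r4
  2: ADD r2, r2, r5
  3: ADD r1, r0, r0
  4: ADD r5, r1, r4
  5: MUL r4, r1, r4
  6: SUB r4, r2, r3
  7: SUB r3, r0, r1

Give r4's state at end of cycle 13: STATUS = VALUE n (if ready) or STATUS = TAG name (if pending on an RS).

c1: issue MUL r1<-Mul1 | r0:1,r1:Mul1,r2:7,r3:7,r4:8,r5:9
c2: issue MUL r2<-Mul2 | r0:1,r1:Mul1,r2:Mul2,r3:7,r4:8,r5:9
c3: issue ADD r2<-Add1 | r0:1,r1:Mul1,r2:Add1,r3:7,r4:8,r5:9
c4: issue ADD r1<-Add2 | r0:1,r1:Add2,r2:Add1,r3:7,r4:8,r5:9
c5: issue ADD r5<-Add3 | r0:1,r1:Add2,r2:Add1,r3:7,r4:8,r5:Add3
c6: CDB Add2=2; stall | r0:1,r1:2,r2:Add1,r3:7,r4:8,r5:Add3
c7: CDB Mul1=56; issue MUL r4<-Mul1 | r0:1,r1:2,r2:Add1,r3:7,r4:Mul1,r5:Add3
c8: CDB Add3=10; issue SUB r4<-Add2 | r0:1,r1:2,r2:Add1,r3:7,r4:Add2,r5:10
c9: CDB Mul2=64; issue SUB r3<-Add3 | r0:1,r1:2,r2:Add1,r3:Add3,r4:Add2,r5:10
c10: - | r0:1,r1:2,r2:Add1,r3:Add3,r4:Add2,r5:10
c11: CDB Add1=73 | r0:1,r1:2,r2:73,r3:Add3,r4:Add2,r5:10
c12: CDB Add3=-1 | r0:1,r1:2,r2:73,r3:-1,r4:Add2,r5:10
c13: CDB Add2=66 | r0:1,r1:2,r2:73,r3:-1,r4:66,r5:10

STATUS = VALUE 66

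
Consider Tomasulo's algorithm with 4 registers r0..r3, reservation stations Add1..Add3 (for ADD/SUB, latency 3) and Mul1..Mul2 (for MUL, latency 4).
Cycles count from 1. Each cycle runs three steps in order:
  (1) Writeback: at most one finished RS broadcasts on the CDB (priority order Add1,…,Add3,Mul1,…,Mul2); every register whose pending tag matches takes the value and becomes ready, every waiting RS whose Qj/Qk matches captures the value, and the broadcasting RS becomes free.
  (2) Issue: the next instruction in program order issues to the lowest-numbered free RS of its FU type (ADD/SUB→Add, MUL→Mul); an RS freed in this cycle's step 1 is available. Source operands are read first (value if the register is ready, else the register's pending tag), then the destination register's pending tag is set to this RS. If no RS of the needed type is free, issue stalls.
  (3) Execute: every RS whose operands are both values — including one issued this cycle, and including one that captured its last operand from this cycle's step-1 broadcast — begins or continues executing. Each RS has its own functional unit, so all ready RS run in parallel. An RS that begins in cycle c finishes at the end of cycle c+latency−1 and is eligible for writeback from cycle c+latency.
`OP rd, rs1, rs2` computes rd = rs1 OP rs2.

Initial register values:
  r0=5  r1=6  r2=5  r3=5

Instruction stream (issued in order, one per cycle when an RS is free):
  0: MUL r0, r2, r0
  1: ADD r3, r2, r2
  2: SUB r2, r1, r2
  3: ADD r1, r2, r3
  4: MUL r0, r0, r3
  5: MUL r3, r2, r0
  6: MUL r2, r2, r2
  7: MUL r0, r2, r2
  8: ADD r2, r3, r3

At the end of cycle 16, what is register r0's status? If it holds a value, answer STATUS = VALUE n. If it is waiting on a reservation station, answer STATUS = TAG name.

STATUS = TAG Mul1

  c1: issue MUL r0<-Mul1  regs: r0:Mul1,r1:6,r2:5,r3:5
  c2: issue ADD r3<-Add1  regs: r0:Mul1,r1:6,r2:5,r3:Add1
  c3: issue SUB r2<-Add2  regs: r0:Mul1,r1:6,r2:Add2,r3:Add1
  c4: issue ADD r1<-Add3  regs: r0:Mul1,r1:Add3,r2:Add2,r3:Add1
  c5: CDB Add1=10; issue MUL r0<-Mul2  regs: r0:Mul2,r1:Add3,r2:Add2,r3:10
  c6: CDB Add2=1; stall  regs: r0:Mul2,r1:Add3,r2:1,r3:10
  c7: CDB Mul1=25; issue MUL r3<-Mul1  regs: r0:Mul2,r1:Add3,r2:1,r3:Mul1
  c8: stall  regs: r0:Mul2,r1:Add3,r2:1,r3:Mul1
  c9: CDB Add3=11; stall  regs: r0:Mul2,r1:11,r2:1,r3:Mul1
  c10: stall  regs: r0:Mul2,r1:11,r2:1,r3:Mul1
  c11: CDB Mul2=250; issue MUL r2<-Mul2  regs: r0:250,r1:11,r2:Mul2,r3:Mul1
  c12: stall  regs: r0:250,r1:11,r2:Mul2,r3:Mul1
  c13: stall  regs: r0:250,r1:11,r2:Mul2,r3:Mul1
  c14: stall  regs: r0:250,r1:11,r2:Mul2,r3:Mul1
  c15: CDB Mul1=250; issue MUL r0<-Mul1  regs: r0:Mul1,r1:11,r2:Mul2,r3:250
  c16: CDB Mul2=1; issue ADD r2<-Add1  regs: r0:Mul1,r1:11,r2:Add1,r3:250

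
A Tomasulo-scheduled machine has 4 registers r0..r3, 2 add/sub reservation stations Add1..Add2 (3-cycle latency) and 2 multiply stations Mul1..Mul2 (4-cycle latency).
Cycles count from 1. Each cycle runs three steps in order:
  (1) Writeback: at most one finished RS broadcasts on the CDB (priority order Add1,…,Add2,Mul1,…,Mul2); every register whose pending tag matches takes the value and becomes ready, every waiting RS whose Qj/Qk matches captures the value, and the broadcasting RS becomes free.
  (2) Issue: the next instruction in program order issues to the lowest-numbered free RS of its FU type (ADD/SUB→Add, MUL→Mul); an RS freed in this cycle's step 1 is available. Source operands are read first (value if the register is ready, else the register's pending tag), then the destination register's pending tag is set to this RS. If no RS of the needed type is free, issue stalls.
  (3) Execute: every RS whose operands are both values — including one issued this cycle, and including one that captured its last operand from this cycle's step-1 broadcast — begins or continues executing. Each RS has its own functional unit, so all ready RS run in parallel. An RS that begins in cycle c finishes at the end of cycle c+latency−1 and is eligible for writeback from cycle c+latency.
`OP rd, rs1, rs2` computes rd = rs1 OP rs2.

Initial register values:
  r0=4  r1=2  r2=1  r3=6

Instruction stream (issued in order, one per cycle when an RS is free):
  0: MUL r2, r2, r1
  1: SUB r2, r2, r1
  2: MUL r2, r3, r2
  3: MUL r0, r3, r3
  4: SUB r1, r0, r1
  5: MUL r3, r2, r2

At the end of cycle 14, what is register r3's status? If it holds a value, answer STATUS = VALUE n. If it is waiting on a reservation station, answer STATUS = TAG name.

c1: issue MUL r2<-Mul1 | r0:4,r1:2,r2:Mul1,r3:6
c2: issue SUB r2<-Add1 | r0:4,r1:2,r2:Add1,r3:6
c3: issue MUL r2<-Mul2 | r0:4,r1:2,r2:Mul2,r3:6
c4: stall | r0:4,r1:2,r2:Mul2,r3:6
c5: CDB Mul1=2; issue MUL r0<-Mul1 | r0:Mul1,r1:2,r2:Mul2,r3:6
c6: issue SUB r1<-Add2 | r0:Mul1,r1:Add2,r2:Mul2,r3:6
c7: stall | r0:Mul1,r1:Add2,r2:Mul2,r3:6
c8: CDB Add1=0; stall | r0:Mul1,r1:Add2,r2:Mul2,r3:6
c9: CDB Mul1=36; issue MUL r3<-Mul1 | r0:36,r1:Add2,r2:Mul2,r3:Mul1
c10: - | r0:36,r1:Add2,r2:Mul2,r3:Mul1
c11: - | r0:36,r1:Add2,r2:Mul2,r3:Mul1
c12: CDB Add2=34 | r0:36,r1:34,r2:Mul2,r3:Mul1
c13: CDB Mul2=0 | r0:36,r1:34,r2:0,r3:Mul1
c14: - | r0:36,r1:34,r2:0,r3:Mul1

STATUS = TAG Mul1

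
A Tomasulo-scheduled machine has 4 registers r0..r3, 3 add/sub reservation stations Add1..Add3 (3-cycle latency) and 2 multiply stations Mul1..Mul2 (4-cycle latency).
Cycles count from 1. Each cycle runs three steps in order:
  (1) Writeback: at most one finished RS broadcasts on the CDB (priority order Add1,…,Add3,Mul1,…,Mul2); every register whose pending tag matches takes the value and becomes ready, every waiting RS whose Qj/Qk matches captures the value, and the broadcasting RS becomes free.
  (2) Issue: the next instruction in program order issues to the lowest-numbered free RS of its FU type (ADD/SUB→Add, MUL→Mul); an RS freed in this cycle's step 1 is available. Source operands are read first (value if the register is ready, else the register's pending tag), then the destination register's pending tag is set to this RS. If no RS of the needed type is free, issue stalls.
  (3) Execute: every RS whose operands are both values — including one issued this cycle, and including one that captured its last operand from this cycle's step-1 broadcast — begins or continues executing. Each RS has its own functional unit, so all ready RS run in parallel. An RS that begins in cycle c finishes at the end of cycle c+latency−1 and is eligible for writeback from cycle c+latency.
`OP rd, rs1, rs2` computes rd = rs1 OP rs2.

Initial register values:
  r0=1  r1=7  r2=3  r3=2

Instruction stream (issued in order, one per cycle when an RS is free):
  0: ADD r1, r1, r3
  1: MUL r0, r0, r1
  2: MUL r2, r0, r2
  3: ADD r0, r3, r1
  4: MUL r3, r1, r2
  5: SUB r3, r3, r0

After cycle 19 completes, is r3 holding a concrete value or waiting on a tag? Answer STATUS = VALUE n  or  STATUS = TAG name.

cycle 1: issue ADD r1<-Add1 // r0:1,r1:Add1,r2:3,r3:2
cycle 2: issue MUL r0<-Mul1 // r0:Mul1,r1:Add1,r2:3,r3:2
cycle 3: issue MUL r2<-Mul2 // r0:Mul1,r1:Add1,r2:Mul2,r3:2
cycle 4: CDB Add1=9; issue ADD r0<-Add1 // r0:Add1,r1:9,r2:Mul2,r3:2
cycle 5: stall // r0:Add1,r1:9,r2:Mul2,r3:2
cycle 6: stall // r0:Add1,r1:9,r2:Mul2,r3:2
cycle 7: CDB Add1=11; stall // r0:11,r1:9,r2:Mul2,r3:2
cycle 8: CDB Mul1=9; issue MUL r3<-Mul1 // r0:11,r1:9,r2:Mul2,r3:Mul1
cycle 9: issue SUB r3<-Add1 // r0:11,r1:9,r2:Mul2,r3:Add1
cycle 10: - // r0:11,r1:9,r2:Mul2,r3:Add1
cycle 11: - // r0:11,r1:9,r2:Mul2,r3:Add1
cycle 12: CDB Mul2=27 // r0:11,r1:9,r2:27,r3:Add1
cycle 13: - // r0:11,r1:9,r2:27,r3:Add1
cycle 14: - // r0:11,r1:9,r2:27,r3:Add1
cycle 15: - // r0:11,r1:9,r2:27,r3:Add1
cycle 16: CDB Mul1=243 // r0:11,r1:9,r2:27,r3:Add1
cycle 17: - // r0:11,r1:9,r2:27,r3:Add1
cycle 18: - // r0:11,r1:9,r2:27,r3:Add1
cycle 19: CDB Add1=232 // r0:11,r1:9,r2:27,r3:232

STATUS = VALUE 232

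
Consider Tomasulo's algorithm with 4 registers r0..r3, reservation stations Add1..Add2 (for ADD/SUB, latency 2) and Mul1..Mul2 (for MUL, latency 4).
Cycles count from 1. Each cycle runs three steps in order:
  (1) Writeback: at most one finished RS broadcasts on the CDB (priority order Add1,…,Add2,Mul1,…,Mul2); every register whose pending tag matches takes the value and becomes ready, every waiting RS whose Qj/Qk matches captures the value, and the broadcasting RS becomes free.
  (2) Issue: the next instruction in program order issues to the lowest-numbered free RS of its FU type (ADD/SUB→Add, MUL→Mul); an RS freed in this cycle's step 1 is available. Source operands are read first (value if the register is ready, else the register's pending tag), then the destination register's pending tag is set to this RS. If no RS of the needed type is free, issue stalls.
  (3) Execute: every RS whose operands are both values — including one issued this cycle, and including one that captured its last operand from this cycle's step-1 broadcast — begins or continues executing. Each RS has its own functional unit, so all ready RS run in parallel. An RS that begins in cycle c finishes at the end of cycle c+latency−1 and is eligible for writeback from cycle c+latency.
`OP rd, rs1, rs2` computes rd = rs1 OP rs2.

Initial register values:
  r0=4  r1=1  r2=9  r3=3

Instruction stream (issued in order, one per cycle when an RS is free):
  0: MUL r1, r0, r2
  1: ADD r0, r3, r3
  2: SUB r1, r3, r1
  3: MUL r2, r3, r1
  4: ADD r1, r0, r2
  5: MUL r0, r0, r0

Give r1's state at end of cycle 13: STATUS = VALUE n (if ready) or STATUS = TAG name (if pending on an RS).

STATUS = VALUE -93

cycle 1: issue MUL r1<-Mul1 // r0:4,r1:Mul1,r2:9,r3:3
cycle 2: issue ADD r0<-Add1 // r0:Add1,r1:Mul1,r2:9,r3:3
cycle 3: issue SUB r1<-Add2 // r0:Add1,r1:Add2,r2:9,r3:3
cycle 4: CDB Add1=6; issue MUL r2<-Mul2 // r0:6,r1:Add2,r2:Mul2,r3:3
cycle 5: CDB Mul1=36; issue ADD r1<-Add1 // r0:6,r1:Add1,r2:Mul2,r3:3
cycle 6: issue MUL r0<-Mul1 // r0:Mul1,r1:Add1,r2:Mul2,r3:3
cycle 7: CDB Add2=-33 // r0:Mul1,r1:Add1,r2:Mul2,r3:3
cycle 8: - // r0:Mul1,r1:Add1,r2:Mul2,r3:3
cycle 9: - // r0:Mul1,r1:Add1,r2:Mul2,r3:3
cycle 10: CDB Mul1=36 // r0:36,r1:Add1,r2:Mul2,r3:3
cycle 11: CDB Mul2=-99 // r0:36,r1:Add1,r2:-99,r3:3
cycle 12: - // r0:36,r1:Add1,r2:-99,r3:3
cycle 13: CDB Add1=-93 // r0:36,r1:-93,r2:-99,r3:3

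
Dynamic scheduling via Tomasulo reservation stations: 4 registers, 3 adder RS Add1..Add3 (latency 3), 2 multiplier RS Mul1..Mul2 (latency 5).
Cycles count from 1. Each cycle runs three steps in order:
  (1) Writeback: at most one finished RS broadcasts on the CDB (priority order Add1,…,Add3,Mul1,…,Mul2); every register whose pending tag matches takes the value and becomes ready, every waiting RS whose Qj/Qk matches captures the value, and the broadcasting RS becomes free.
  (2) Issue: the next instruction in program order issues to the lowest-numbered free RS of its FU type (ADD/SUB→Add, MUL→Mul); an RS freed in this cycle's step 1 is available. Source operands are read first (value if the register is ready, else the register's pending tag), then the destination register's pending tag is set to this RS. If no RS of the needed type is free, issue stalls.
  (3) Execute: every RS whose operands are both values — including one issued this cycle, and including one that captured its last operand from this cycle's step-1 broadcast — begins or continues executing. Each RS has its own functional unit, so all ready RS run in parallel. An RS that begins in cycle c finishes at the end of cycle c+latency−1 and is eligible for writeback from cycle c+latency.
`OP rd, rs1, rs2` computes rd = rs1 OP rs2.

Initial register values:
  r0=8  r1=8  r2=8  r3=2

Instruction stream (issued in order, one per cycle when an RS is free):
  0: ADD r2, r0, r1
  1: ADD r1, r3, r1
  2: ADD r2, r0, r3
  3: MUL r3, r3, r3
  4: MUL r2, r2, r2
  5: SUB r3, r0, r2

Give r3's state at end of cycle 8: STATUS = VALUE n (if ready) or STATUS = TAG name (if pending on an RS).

STATUS = TAG Add1

cycle 1: issue ADD r2<-Add1 // r0:8,r1:8,r2:Add1,r3:2
cycle 2: issue ADD r1<-Add2 // r0:8,r1:Add2,r2:Add1,r3:2
cycle 3: issue ADD r2<-Add3 // r0:8,r1:Add2,r2:Add3,r3:2
cycle 4: CDB Add1=16; issue MUL r3<-Mul1 // r0:8,r1:Add2,r2:Add3,r3:Mul1
cycle 5: CDB Add2=10; issue MUL r2<-Mul2 // r0:8,r1:10,r2:Mul2,r3:Mul1
cycle 6: CDB Add3=10; issue SUB r3<-Add1 // r0:8,r1:10,r2:Mul2,r3:Add1
cycle 7: - // r0:8,r1:10,r2:Mul2,r3:Add1
cycle 8: - // r0:8,r1:10,r2:Mul2,r3:Add1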